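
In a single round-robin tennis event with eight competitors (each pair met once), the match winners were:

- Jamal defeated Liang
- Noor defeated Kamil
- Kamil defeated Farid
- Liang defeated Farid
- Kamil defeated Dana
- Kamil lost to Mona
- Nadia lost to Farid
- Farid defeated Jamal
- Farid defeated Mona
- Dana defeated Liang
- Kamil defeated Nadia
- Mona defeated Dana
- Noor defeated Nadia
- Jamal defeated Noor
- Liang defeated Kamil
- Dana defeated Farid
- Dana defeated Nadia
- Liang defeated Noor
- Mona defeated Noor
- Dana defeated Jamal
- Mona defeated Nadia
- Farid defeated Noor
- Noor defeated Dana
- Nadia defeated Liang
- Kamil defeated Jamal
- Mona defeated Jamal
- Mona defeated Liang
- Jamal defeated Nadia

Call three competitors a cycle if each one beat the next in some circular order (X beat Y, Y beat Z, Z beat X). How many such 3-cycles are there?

14

Win totals: Liang 3, Dana 4, Nadia 1, Farid 4, Mona 6, Jamal 3, Noor 3, Kamil 4.
A competitor with w wins dominates both others in C(w,2) triples; summing gives 3 + 6 + 0 + 6 + 15 + 3 + 3 + 6 = 42 transitive triples.
Total triples C(8,3) = 56, so cyclic triples = 56 − 42 = 14.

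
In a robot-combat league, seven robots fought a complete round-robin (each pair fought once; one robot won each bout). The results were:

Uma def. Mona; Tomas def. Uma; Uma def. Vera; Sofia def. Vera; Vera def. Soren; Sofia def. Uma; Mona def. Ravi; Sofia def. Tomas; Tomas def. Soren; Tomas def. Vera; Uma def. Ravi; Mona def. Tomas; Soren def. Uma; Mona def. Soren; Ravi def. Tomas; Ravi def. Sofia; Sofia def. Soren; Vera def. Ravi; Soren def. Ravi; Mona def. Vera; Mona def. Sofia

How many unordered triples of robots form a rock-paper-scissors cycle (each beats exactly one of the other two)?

10

Win totals: Vera 2, Soren 2, Tomas 3, Ravi 2, Sofia 4, Mona 5, Uma 3.
A robot with w wins dominates both others in C(w,2) triples; summing gives 1 + 1 + 3 + 1 + 6 + 10 + 3 = 25 transitive triples.
Total triples C(7,3) = 35, so cyclic triples = 35 − 25 = 10.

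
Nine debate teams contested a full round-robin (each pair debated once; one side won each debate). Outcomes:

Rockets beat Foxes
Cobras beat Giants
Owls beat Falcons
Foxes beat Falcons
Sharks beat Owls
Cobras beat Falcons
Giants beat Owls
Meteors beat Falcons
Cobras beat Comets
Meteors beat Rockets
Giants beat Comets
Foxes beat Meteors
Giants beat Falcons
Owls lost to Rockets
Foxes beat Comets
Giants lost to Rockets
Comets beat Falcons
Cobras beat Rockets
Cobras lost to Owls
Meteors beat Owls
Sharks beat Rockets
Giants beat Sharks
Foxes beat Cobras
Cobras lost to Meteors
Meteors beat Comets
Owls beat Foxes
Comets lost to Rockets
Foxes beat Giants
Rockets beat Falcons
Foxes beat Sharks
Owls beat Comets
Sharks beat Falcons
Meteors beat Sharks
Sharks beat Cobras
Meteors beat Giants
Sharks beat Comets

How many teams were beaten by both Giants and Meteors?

4

Giants beat: Owls, Falcons, Sharks, Comets.
Meteors beat: Owls, Rockets, Falcons, Cobras, Sharks, Comets, Giants.
Both beat: Owls, Falcons, Sharks, Comets — 4.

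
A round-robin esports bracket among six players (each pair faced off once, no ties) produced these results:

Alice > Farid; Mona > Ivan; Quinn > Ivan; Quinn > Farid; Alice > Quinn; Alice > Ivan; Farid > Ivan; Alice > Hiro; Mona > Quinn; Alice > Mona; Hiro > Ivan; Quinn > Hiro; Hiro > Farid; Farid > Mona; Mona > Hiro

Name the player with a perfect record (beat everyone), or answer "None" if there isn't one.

Alice has 5 wins out of 5 opponents — a perfect record.

Alice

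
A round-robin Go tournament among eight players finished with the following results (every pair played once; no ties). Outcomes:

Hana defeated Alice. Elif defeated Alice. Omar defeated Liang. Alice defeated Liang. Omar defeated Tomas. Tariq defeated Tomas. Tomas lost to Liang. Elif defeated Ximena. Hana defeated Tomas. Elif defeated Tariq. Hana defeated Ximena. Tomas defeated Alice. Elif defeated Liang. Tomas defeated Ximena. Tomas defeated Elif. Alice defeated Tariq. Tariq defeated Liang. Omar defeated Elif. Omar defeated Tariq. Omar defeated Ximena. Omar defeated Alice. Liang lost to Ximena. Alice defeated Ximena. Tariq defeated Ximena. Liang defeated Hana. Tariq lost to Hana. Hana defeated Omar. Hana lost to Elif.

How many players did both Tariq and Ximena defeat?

1

Tariq beat: Tomas, Liang, Ximena.
Ximena beat: Liang.
Both beat: Liang — 1.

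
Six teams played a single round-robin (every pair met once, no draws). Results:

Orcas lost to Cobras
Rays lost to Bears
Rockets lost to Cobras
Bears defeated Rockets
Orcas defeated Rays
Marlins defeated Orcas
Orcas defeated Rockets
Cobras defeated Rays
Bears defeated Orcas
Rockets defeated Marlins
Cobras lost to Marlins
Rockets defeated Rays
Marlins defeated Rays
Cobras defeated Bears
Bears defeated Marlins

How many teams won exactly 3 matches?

Win totals: Rays 0, Orcas 2, Bears 4, Marlins 3, Rockets 2, Cobras 4.
Exactly 3: Marlins — 1 team.

1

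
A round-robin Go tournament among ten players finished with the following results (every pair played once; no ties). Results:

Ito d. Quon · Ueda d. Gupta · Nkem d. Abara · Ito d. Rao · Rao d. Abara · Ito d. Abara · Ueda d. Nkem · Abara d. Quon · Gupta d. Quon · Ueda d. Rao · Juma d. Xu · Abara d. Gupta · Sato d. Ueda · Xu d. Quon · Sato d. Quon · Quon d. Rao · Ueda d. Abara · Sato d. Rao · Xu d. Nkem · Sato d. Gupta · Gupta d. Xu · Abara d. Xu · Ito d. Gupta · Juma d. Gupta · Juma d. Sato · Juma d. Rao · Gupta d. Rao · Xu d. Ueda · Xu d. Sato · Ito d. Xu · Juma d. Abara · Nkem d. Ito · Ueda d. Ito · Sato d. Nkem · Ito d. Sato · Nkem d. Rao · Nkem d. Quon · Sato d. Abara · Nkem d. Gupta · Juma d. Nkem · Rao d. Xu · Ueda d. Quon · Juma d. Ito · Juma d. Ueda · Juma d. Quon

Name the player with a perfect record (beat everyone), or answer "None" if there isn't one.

Juma

Juma has 9 wins out of 9 opponents — a perfect record.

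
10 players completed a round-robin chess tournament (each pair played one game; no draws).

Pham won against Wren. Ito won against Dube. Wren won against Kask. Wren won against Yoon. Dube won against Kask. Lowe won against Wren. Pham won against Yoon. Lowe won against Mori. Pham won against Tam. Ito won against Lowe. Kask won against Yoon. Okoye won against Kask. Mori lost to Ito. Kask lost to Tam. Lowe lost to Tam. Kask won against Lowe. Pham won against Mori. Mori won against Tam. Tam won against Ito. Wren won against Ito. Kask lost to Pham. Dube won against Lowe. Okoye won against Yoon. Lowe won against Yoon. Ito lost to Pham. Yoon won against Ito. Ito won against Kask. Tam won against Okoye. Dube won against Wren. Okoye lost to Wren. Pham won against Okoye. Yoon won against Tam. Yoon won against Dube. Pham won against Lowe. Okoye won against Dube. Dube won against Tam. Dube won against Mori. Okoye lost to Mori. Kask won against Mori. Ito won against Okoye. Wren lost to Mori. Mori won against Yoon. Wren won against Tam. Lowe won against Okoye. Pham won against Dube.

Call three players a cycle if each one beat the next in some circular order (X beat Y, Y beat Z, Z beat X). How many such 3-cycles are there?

Win totals: Kask 3, Pham 9, Dube 5, Lowe 4, Yoon 3, Okoye 3, Wren 5, Ito 5, Tam 4, Mori 4.
A player with w wins dominates both others in C(w,2) triples; summing gives 3 + 36 + 10 + 6 + 3 + 3 + 10 + 10 + 6 + 6 = 93 transitive triples.
Total triples C(10,3) = 120, so cyclic triples = 120 − 93 = 27.

27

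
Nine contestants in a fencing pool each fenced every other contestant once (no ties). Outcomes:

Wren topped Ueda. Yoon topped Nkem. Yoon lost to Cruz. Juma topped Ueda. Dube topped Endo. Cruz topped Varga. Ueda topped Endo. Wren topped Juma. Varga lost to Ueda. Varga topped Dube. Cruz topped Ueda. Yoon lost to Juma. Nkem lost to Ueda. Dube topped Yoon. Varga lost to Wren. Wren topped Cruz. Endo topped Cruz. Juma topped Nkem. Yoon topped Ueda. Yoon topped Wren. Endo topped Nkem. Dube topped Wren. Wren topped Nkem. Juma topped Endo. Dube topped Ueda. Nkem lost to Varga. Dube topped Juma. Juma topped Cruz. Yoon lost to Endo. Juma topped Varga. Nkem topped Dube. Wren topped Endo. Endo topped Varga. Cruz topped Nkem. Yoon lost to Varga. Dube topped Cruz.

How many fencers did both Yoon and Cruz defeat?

2

Yoon beat: Wren, Nkem, Ueda.
Cruz beat: Varga, Yoon, Nkem, Ueda.
Both beat: Nkem, Ueda — 2.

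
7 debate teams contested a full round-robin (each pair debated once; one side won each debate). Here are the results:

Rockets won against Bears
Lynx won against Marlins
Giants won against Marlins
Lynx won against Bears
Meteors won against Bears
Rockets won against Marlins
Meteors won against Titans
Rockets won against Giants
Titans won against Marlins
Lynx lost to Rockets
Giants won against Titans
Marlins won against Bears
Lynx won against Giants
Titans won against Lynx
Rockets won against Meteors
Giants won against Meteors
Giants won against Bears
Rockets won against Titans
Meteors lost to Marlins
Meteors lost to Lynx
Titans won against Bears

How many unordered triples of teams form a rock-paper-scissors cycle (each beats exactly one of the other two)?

Win totals: Marlins 2, Rockets 6, Meteors 2, Lynx 4, Bears 0, Titans 3, Giants 4.
A team with w wins dominates both others in C(w,2) triples; summing gives 1 + 15 + 1 + 6 + 0 + 3 + 6 = 32 transitive triples.
Total triples C(7,3) = 35, so cyclic triples = 35 − 32 = 3.

3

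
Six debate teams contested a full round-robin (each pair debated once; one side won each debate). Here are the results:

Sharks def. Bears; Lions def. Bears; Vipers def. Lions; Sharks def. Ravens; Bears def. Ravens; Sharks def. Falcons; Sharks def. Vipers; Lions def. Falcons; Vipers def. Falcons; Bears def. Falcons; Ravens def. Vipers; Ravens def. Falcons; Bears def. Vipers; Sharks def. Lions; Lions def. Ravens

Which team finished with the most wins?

Sharks

Win totals: Falcons 0, Vipers 2, Bears 3, Lions 3, Sharks 5, Ravens 2.
Sharks leads with 5 wins (next highest: 3).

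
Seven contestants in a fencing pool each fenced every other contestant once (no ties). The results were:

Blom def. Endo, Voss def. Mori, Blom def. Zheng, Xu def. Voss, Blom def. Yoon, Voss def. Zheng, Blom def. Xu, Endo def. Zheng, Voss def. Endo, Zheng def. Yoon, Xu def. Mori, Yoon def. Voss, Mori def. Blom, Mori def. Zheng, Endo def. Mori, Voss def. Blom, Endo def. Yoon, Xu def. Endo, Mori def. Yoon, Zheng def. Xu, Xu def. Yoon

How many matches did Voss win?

Voss' results: beat Mori, Zheng, Endo, Blom; lost to Xu, Yoon.
That is 4 wins.

4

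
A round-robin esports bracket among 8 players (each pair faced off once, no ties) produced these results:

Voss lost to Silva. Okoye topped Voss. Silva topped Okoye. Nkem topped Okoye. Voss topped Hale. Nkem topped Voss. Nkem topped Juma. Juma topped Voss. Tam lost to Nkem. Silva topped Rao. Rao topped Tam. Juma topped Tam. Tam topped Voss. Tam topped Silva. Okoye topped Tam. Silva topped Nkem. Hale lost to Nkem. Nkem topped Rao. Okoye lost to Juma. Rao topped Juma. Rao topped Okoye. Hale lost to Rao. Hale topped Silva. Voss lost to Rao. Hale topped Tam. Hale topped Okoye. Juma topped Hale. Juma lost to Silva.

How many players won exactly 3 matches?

1

Win totals: Juma 4, Silva 5, Rao 5, Voss 1, Hale 3, Nkem 6, Tam 2, Okoye 2.
Exactly 3: Hale — 1 player.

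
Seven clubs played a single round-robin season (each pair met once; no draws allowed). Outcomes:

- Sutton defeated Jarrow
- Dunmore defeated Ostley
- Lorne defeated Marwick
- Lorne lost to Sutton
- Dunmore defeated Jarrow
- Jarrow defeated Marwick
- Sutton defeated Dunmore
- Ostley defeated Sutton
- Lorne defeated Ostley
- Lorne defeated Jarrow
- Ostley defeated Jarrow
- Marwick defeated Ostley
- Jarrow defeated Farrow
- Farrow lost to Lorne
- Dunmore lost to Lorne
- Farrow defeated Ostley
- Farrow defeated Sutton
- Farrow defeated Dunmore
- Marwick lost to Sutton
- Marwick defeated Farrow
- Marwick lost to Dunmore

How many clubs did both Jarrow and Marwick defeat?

1

Jarrow beat: Marwick, Farrow.
Marwick beat: Ostley, Farrow.
Both beat: Farrow — 1.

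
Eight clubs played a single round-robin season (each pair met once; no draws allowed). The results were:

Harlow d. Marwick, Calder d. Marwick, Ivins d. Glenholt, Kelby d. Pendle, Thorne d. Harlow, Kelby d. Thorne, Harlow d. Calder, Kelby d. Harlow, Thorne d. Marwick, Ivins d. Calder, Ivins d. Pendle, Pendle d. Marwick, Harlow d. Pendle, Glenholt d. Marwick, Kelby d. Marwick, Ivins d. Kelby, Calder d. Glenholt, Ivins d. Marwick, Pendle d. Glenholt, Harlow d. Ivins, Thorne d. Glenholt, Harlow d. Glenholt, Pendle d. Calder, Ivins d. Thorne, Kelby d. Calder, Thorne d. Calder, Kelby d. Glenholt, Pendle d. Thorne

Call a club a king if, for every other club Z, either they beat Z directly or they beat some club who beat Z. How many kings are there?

3

Harlow reaches everyone (king).
Pendle cannot reach Ivins, Kelby in two steps.
Marwick cannot reach Harlow, Pendle, Thorne, Glenholt, Ivins, Calder, Kelby in two steps.
Thorne cannot reach Kelby in two steps.
Glenholt cannot reach Harlow, Pendle, Thorne, Ivins, Calder, Kelby in two steps.
Ivins reaches everyone (king).
Calder cannot reach Harlow, Pendle, Thorne, Ivins, Kelby in two steps.
Kelby reaches everyone (king).
Kings: Harlow, Ivins, Kelby — 3.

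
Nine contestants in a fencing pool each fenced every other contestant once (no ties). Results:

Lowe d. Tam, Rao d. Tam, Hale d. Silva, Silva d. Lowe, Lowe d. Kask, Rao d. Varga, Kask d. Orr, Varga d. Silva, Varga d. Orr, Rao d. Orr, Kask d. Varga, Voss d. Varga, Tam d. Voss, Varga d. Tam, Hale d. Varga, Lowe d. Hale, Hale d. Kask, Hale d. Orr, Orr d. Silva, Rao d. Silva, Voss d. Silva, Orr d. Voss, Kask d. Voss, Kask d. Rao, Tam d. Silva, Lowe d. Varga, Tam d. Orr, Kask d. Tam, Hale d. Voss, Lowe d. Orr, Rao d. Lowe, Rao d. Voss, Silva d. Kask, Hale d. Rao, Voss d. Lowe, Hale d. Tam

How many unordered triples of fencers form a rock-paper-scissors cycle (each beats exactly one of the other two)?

17

Win totals: Hale 7, Tam 3, Silva 2, Orr 2, Lowe 5, Voss 3, Rao 6, Kask 5, Varga 3.
A fencer with w wins dominates both others in C(w,2) triples; summing gives 21 + 3 + 1 + 1 + 10 + 3 + 15 + 10 + 3 = 67 transitive triples.
Total triples C(9,3) = 84, so cyclic triples = 84 − 67 = 17.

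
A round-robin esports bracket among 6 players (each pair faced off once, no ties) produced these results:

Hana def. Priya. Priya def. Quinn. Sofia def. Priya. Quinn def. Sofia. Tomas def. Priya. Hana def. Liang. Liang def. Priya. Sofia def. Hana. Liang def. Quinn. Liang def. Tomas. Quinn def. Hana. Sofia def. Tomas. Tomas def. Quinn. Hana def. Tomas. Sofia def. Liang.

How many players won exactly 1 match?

Win totals: Sofia 4, Liang 3, Tomas 2, Hana 3, Priya 1, Quinn 2.
Exactly 1: Priya — 1 player.

1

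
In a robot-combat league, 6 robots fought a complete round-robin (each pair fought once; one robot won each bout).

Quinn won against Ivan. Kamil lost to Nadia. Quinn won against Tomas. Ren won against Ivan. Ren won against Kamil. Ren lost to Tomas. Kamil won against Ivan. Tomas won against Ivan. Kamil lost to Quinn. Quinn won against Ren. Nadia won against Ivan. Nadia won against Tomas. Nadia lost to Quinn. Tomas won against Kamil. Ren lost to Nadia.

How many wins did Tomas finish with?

3

Tomas' results: beat Kamil, Ivan, Ren; lost to Nadia, Quinn.
That is 3 wins.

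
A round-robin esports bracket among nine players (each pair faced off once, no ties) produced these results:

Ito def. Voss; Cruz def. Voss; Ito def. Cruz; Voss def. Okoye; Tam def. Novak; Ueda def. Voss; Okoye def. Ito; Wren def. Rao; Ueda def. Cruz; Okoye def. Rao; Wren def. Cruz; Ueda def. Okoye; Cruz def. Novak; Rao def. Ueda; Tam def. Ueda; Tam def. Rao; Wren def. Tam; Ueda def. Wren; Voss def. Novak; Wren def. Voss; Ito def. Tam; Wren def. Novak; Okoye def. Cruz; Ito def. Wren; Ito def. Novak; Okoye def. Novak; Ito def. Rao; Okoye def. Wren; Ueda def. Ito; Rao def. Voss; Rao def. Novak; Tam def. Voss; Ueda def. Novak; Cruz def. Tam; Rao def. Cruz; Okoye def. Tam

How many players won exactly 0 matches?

Win totals: Okoye 6, Wren 5, Ito 6, Tam 4, Voss 2, Novak 0, Ueda 6, Rao 4, Cruz 3.
Exactly 0: Novak — 1 player.

1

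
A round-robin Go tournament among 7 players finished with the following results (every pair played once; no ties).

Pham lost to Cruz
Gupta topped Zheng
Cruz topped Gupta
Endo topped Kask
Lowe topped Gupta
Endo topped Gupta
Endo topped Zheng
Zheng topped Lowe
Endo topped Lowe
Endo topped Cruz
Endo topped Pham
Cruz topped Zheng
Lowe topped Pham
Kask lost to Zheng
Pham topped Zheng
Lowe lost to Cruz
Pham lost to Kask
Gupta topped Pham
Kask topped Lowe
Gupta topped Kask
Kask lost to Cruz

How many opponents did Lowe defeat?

Lowe's results: beat Gupta, Pham; lost to Endo, Zheng, Kask, Cruz.
That is 2 wins.

2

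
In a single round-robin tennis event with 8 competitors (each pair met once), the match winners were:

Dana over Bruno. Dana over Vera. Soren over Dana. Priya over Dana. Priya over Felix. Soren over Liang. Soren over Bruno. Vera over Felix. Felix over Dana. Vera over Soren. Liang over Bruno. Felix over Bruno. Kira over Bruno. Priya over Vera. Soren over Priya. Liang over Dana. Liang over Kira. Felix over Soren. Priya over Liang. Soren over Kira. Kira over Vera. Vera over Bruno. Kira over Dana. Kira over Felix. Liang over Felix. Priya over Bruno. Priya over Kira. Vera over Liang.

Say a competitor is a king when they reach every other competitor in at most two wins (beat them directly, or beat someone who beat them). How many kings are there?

4

Bruno cannot reach Dana, Priya, Soren, Vera, Kira, Liang, Felix in two steps.
Dana cannot reach Priya, Kira in two steps.
Priya reaches everyone (king).
Soren reaches everyone (king).
Vera reaches everyone (king).
Kira cannot reach Priya in two steps.
Liang cannot reach Priya in two steps.
Felix reaches everyone (king).
Kings: Priya, Soren, Vera, Felix — 4.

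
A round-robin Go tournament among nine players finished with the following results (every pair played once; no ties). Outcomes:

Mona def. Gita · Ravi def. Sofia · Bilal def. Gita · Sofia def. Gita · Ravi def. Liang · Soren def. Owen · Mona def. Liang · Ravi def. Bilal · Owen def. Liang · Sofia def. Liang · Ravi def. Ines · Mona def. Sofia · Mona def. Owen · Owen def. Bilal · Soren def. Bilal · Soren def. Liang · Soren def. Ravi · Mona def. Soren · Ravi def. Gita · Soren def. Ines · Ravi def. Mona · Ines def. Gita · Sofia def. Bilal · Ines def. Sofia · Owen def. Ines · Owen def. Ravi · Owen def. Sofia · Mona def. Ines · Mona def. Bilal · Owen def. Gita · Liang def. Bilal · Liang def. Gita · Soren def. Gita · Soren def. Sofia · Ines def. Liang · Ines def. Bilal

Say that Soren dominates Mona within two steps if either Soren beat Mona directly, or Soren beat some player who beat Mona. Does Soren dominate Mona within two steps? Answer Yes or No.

Soren did not beat Mona directly.
Soren beat Sofia, Bilal, Ines, Liang, Gita, Ravi, Owen. Of those, Ravi beat Mona.

Yes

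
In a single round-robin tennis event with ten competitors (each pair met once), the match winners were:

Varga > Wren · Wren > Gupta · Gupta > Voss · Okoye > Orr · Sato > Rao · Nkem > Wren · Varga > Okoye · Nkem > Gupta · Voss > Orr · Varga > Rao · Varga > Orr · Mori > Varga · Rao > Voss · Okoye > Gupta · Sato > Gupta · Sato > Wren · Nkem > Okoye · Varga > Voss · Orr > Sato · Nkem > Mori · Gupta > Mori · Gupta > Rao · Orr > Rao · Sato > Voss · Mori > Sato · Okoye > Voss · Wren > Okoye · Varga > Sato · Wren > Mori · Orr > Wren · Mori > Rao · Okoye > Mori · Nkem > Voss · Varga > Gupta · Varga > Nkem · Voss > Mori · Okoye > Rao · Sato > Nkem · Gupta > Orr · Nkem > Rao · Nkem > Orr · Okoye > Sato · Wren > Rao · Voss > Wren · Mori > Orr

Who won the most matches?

Win totals: Varga 8, Orr 3, Wren 4, Sato 5, Nkem 7, Rao 1, Voss 3, Gupta 4, Okoye 6, Mori 4.
Varga leads with 8 wins (next highest: 7).

Varga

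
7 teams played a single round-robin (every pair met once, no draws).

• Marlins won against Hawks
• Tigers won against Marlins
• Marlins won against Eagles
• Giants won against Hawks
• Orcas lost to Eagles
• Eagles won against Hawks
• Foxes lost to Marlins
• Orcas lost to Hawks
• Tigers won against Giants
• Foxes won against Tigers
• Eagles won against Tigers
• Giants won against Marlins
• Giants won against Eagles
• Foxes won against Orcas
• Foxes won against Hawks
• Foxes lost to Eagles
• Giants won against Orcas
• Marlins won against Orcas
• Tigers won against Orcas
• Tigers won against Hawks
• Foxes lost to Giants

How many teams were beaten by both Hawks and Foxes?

Hawks beat: Orcas.
Foxes beat: Tigers, Hawks, Orcas.
Both beat: Orcas — 1.

1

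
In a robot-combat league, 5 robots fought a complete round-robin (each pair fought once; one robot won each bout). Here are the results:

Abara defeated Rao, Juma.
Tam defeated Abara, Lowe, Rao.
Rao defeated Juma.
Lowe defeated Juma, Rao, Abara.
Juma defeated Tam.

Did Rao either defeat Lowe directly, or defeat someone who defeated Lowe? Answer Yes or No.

No

Rao did not beat Lowe directly.
Rao beat Juma, but each of them lost to Lowe. No two-step path.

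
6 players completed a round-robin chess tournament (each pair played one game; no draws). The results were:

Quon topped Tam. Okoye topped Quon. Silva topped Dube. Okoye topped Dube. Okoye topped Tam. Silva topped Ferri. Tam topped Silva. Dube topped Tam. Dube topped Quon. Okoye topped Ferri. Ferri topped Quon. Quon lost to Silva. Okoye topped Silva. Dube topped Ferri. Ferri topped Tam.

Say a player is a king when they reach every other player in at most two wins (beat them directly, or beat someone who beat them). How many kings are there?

Tam cannot reach Okoye in two steps.
Quon cannot reach Okoye, Ferri, Dube in two steps.
Okoye reaches everyone (king).
Ferri cannot reach Okoye, Dube in two steps.
Silva cannot reach Okoye in two steps.
Dube cannot reach Okoye in two steps.
Kings: Okoye — 1.

1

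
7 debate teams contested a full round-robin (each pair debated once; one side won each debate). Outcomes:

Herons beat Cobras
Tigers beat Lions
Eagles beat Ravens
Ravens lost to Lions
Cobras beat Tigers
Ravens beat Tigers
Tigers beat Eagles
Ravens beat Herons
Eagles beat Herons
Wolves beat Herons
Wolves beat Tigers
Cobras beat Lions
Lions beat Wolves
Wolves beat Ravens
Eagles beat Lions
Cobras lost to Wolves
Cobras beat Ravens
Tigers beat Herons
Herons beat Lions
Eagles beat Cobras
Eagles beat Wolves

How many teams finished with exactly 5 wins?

1

Win totals: Lions 2, Ravens 2, Herons 2, Tigers 3, Eagles 5, Wolves 4, Cobras 3.
Exactly 5: Eagles — 1 team.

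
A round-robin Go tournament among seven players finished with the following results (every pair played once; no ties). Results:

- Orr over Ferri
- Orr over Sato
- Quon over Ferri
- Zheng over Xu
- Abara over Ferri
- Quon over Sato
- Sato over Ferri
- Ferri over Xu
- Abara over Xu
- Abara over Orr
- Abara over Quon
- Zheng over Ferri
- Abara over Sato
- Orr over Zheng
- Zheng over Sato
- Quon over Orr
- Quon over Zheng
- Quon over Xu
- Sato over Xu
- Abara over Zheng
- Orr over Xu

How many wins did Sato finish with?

Sato's results: beat Ferri, Xu; lost to Orr, Quon, Abara, Zheng.
That is 2 wins.

2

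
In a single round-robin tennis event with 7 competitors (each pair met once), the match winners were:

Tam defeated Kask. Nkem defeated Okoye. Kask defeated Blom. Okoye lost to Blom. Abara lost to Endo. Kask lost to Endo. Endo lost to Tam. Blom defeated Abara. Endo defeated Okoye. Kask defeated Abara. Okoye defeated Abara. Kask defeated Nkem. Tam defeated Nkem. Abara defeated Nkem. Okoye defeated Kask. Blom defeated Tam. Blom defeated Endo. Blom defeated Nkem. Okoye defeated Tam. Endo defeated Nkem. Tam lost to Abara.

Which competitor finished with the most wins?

Blom

Win totals: Kask 3, Okoye 3, Tam 3, Blom 5, Endo 4, Nkem 1, Abara 2.
Blom leads with 5 wins (next highest: 4).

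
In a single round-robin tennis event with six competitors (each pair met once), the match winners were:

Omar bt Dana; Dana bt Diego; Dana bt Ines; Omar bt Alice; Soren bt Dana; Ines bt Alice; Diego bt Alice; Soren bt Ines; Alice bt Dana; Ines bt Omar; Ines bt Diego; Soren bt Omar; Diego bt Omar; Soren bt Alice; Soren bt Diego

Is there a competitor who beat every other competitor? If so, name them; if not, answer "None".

Soren has 5 wins out of 5 opponents — a perfect record.

Soren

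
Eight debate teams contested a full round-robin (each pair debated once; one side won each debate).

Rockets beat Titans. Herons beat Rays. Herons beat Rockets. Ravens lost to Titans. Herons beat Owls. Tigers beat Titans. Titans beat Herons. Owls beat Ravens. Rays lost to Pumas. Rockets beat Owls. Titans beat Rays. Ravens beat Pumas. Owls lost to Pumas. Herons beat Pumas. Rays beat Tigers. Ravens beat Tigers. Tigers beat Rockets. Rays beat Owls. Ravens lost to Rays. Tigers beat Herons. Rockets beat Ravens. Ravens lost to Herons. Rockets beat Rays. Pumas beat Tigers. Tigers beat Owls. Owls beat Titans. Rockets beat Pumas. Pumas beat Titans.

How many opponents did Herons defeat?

5

Herons' results: beat Pumas, Owls, Rockets, Ravens, Rays; lost to Titans, Tigers.
That is 5 wins.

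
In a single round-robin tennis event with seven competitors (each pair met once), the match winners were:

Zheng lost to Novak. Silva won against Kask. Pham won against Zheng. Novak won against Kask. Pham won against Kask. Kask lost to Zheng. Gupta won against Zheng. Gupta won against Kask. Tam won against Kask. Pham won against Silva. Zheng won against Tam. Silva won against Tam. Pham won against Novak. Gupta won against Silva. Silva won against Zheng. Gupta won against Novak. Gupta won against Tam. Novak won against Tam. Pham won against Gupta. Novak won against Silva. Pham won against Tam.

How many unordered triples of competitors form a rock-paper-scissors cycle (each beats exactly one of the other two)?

Win totals: Gupta 5, Silva 3, Tam 1, Pham 6, Kask 0, Zheng 2, Novak 4.
A competitor with w wins dominates both others in C(w,2) triples; summing gives 10 + 3 + 0 + 15 + 0 + 1 + 6 = 35 transitive triples.
Total triples C(7,3) = 35, so cyclic triples = 35 − 35 = 0.

0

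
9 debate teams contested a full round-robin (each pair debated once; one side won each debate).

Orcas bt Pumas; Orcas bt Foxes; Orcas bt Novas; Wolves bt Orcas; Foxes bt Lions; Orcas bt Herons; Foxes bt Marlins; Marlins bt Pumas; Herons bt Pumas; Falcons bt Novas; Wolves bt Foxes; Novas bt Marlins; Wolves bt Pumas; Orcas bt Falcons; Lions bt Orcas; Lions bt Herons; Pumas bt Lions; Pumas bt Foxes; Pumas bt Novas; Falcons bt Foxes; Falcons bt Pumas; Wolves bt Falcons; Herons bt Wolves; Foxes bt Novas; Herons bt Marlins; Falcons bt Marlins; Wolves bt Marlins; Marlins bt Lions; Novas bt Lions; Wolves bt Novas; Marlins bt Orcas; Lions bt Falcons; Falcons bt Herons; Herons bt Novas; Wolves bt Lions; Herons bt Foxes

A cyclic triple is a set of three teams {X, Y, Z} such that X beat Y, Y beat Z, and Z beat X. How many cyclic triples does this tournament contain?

20

Win totals: Pumas 3, Lions 3, Falcons 5, Orcas 5, Marlins 3, Wolves 7, Foxes 3, Herons 5, Novas 2.
A team with w wins dominates both others in C(w,2) triples; summing gives 3 + 3 + 10 + 10 + 3 + 21 + 3 + 10 + 1 = 64 transitive triples.
Total triples C(9,3) = 84, so cyclic triples = 84 − 64 = 20.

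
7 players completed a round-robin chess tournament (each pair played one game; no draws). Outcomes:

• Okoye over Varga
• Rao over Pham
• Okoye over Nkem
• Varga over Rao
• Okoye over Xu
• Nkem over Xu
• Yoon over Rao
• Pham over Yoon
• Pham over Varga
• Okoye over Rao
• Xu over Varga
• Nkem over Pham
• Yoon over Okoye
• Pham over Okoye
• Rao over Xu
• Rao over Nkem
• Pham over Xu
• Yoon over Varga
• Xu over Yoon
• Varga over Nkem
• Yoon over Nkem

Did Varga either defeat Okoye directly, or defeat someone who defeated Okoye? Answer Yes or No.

No

Varga did not beat Okoye directly.
Varga beat Nkem, Rao, but each of them lost to Okoye. No two-step path.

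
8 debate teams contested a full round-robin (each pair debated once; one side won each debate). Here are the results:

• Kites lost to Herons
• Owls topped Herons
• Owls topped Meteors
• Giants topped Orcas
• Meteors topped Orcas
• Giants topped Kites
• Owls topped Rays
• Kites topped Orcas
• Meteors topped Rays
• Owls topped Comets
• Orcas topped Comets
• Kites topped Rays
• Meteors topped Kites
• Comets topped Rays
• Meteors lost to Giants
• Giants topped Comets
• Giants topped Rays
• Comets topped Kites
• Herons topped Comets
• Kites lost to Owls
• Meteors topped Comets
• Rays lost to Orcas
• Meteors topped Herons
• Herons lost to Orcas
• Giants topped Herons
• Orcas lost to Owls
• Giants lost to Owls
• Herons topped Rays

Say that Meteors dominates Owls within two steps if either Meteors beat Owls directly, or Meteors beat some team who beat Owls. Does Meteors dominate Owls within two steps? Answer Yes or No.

Meteors did not beat Owls directly.
Meteors beat Comets, Herons, Kites, Rays, Orcas, but each of them lost to Owls. No two-step path.

No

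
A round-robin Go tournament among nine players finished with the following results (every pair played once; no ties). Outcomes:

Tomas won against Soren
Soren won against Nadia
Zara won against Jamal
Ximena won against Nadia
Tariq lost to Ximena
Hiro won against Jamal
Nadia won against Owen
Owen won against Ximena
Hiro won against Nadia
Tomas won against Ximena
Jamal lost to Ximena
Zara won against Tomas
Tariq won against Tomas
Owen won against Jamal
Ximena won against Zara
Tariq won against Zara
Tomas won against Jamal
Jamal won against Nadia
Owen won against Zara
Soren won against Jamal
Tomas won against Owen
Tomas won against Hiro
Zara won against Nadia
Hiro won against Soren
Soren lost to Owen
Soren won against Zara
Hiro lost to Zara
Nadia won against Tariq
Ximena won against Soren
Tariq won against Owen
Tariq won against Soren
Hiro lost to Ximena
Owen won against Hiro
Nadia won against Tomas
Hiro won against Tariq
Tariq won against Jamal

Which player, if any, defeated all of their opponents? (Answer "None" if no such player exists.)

Highest win total is Ximena with 6 (out of 8 possible).
Ximena lost to Owen, Tomas, so no player went undefeated.

None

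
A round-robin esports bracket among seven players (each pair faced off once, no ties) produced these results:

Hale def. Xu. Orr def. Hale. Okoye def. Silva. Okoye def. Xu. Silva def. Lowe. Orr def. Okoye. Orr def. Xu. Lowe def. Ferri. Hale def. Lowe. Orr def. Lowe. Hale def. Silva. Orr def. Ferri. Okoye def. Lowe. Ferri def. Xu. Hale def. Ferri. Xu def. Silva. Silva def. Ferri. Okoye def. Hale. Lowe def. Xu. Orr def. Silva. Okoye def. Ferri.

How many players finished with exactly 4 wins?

1

Win totals: Xu 1, Okoye 5, Hale 4, Orr 6, Lowe 2, Ferri 1, Silva 2.
Exactly 4: Hale — 1 player.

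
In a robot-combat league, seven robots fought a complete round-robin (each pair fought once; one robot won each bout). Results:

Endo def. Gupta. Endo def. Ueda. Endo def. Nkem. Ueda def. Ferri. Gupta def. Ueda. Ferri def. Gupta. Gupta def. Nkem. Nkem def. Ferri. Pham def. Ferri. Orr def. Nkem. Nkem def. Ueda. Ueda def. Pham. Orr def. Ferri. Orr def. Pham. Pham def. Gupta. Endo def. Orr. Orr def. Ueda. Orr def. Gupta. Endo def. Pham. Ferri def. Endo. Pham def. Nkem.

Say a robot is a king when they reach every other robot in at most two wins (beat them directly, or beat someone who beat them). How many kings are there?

Gupta cannot reach Endo, Orr in two steps.
Pham cannot reach Orr in two steps.
Ueda cannot reach Orr in two steps.
Ferri reaches everyone (king).
Endo reaches everyone (king).
Orr reaches everyone (king).
Nkem cannot reach Orr in two steps.
Kings: Ferri, Endo, Orr — 3.

3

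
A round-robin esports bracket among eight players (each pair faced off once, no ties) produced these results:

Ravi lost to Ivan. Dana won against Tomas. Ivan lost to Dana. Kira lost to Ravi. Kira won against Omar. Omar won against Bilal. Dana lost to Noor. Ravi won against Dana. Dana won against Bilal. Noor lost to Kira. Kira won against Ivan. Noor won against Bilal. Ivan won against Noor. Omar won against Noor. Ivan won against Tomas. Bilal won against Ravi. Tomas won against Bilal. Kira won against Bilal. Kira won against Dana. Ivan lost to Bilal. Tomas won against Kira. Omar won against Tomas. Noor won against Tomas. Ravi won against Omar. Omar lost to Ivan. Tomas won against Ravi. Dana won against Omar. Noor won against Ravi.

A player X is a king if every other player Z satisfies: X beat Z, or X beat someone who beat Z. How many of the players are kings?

Dana reaches everyone (king).
Tomas reaches everyone (king).
Bilal reaches everyone (king).
Ravi reaches everyone (king).
Kira reaches everyone (king).
Omar reaches everyone (king).
Noor reaches everyone (king).
Ivan reaches everyone (king).
Kings: Dana, Tomas, Bilal, Ravi, Kira, Omar, Noor, Ivan — 8.

8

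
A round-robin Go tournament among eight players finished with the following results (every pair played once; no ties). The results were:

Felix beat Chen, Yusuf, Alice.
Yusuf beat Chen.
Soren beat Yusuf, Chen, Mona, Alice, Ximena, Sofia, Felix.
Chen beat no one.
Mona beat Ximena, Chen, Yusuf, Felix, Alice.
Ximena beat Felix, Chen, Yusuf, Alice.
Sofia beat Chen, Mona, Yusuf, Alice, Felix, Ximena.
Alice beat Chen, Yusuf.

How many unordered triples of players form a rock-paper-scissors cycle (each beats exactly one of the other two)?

Win totals: Mona 5, Chen 0, Felix 3, Soren 7, Yusuf 1, Sofia 6, Ximena 4, Alice 2.
A player with w wins dominates both others in C(w,2) triples; summing gives 10 + 0 + 3 + 21 + 0 + 15 + 6 + 1 = 56 transitive triples.
Total triples C(8,3) = 56, so cyclic triples = 56 − 56 = 0.

0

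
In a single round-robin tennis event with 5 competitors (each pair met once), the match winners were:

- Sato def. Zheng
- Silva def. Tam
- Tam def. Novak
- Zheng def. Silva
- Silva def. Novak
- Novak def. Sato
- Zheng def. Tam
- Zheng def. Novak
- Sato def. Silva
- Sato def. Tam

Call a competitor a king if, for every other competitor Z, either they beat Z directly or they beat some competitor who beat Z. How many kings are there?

Sato reaches everyone (king).
Zheng reaches everyone (king).
Silva cannot reach Zheng in two steps.
Tam cannot reach Zheng, Silva in two steps.
Novak reaches everyone (king).
Kings: Sato, Zheng, Novak — 3.

3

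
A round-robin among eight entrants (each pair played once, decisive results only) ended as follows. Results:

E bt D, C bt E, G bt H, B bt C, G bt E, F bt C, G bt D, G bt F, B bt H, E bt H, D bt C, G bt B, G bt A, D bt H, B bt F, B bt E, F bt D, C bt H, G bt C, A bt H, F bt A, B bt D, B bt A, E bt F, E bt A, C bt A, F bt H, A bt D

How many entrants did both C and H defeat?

0

C beat: A, E, H.
H beat: no one.
No one was beaten by both.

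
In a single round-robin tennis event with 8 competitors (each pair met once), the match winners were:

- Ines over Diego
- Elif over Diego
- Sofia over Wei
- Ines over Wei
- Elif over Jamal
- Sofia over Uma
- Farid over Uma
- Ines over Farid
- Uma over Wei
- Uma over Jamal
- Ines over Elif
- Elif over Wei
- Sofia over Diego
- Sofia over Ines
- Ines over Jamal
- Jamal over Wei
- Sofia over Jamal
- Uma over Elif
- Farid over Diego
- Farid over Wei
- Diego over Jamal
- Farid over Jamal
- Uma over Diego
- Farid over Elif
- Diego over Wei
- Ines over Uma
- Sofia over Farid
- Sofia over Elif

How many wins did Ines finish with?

6

Ines' results: beat Elif, Farid, Jamal, Wei, Uma, Diego; lost to Sofia.
That is 6 wins.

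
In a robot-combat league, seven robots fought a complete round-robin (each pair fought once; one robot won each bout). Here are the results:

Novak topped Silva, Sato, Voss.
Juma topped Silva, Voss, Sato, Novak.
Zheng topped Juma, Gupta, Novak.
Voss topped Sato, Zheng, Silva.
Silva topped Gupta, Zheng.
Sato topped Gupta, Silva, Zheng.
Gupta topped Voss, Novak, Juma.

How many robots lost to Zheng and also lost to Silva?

1

Zheng beat: Gupta, Juma, Novak.
Silva beat: Gupta, Zheng.
Both beat: Gupta — 1.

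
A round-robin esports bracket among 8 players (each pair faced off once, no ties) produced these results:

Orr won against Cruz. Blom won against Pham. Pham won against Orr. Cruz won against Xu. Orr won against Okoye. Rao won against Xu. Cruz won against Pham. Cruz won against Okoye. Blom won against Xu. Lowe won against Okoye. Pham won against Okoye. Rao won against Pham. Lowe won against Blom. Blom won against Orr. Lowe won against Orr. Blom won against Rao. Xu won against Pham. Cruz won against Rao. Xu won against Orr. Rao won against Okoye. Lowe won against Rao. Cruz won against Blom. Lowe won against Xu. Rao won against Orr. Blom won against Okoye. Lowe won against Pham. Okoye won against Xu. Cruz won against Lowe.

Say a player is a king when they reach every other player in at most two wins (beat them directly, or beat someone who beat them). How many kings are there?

3

Rao cannot reach Blom, Lowe in two steps.
Pham cannot reach Rao, Blom, Lowe in two steps.
Blom cannot reach Lowe in two steps.
Xu cannot reach Rao, Blom, Lowe in two steps.
Cruz reaches everyone (king).
Lowe reaches everyone (king).
Orr reaches everyone (king).
Okoye cannot reach Rao, Blom, Cruz, Lowe in two steps.
Kings: Cruz, Lowe, Orr — 3.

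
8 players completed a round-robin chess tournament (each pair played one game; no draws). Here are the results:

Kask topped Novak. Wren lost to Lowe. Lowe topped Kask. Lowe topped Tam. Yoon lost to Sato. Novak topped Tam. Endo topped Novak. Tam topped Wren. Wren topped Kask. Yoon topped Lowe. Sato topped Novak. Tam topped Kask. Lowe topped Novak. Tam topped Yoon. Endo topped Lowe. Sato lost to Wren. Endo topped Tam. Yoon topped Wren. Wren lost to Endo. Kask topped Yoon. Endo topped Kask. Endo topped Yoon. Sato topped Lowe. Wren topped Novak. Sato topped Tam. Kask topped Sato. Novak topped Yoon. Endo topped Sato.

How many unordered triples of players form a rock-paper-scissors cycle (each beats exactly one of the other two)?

Win totals: Endo 7, Yoon 2, Lowe 4, Sato 4, Tam 3, Novak 2, Kask 3, Wren 3.
A player with w wins dominates both others in C(w,2) triples; summing gives 21 + 1 + 6 + 6 + 3 + 1 + 3 + 3 = 44 transitive triples.
Total triples C(8,3) = 56, so cyclic triples = 56 − 44 = 12.

12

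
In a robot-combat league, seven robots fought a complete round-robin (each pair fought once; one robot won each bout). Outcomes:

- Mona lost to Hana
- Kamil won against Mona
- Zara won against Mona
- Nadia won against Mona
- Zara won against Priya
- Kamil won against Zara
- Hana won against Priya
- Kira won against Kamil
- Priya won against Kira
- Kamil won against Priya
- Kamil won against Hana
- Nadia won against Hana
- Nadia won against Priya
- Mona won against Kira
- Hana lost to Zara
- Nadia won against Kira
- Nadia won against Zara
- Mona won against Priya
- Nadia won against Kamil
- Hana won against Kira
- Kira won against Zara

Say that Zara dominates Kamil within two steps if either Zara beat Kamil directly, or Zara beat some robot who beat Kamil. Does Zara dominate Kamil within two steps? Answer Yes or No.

No

Zara did not beat Kamil directly.
Zara beat Priya, Mona, Hana, but each of them lost to Kamil. No two-step path.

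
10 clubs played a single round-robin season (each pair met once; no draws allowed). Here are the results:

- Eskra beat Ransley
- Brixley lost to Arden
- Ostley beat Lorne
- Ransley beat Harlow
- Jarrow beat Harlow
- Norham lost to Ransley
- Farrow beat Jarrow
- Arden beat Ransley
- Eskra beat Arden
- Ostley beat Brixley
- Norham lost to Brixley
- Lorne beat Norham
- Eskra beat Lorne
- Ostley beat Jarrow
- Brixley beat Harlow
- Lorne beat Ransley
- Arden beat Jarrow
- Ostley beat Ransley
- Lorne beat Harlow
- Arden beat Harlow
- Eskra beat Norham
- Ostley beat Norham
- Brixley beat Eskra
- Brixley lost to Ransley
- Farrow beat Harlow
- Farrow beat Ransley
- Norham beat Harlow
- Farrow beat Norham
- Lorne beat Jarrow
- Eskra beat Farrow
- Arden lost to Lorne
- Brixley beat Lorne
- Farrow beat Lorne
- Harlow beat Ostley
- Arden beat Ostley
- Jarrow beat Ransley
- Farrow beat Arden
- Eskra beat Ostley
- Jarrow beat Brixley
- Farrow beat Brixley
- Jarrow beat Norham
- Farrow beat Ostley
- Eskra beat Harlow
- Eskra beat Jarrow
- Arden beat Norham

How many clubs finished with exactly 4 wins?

2

Win totals: Ransley 3, Farrow 8, Eskra 8, Norham 1, Ostley 5, Harlow 1, Brixley 4, Lorne 5, Arden 6, Jarrow 4.
Exactly 4: Brixley, Jarrow — 2 clubs.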